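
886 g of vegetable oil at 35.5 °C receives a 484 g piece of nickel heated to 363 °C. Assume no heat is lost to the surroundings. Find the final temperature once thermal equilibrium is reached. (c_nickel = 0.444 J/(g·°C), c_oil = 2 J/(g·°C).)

T_f ≈ 70.9 °C

Heat lost by the nickel equals heat gained by the oil:
484·0.444·(363 − T) = 886·2·(T − 35.5)
214.9(363 − T) = 1772(T − 35.5)
1986.9 T = 140913  ⇒  T ≈ 70.92 °C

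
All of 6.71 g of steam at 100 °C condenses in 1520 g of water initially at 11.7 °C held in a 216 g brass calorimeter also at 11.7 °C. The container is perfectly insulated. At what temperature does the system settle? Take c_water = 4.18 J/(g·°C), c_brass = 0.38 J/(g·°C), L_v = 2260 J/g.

T_f ≈ 14.4 °C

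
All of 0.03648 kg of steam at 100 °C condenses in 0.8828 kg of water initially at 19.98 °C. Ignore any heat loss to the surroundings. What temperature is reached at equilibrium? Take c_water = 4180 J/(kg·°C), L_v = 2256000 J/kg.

T_f ≈ 44.6 °C

Taking heat into each body as positive, Σ m c ΔT = 0:
steam→water at 100 °C releases m L_v = 0.03648·2256000 = 82299
  condensate cools 100→T: 0.03648·4180·(T − 100) = 152.49(T − 100)
  water warms: 0.8828·4180·(T − 19.98) = 3690.1(T − 19.98)
3842.6 T = 82299 + 15249 + 73728 = 171276
T ≈ 44.57 °C — below 100 °C, confirming all the steam condensed.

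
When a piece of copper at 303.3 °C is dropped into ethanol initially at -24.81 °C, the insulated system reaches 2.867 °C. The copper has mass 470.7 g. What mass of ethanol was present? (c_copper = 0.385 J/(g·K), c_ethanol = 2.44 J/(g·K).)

|Q_copper| = |Q_ethanol|:
470.7·0.385·(303.3 − 2.867) = m·2.44·(2.867 − (-24.81))
67.53 m = 54444  ⇒  m ≈ 806.2 g

m ≈ 806 g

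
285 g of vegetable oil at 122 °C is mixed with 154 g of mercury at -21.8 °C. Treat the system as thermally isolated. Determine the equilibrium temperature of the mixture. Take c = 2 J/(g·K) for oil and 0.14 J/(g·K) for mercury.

T_f ≈ 116.8 °C

With ΣQ=0 the equilibrium temperature is the m·c-weighted mean:
T_f = (570·122 + 21.56·(-21.8)) / (570 + 21.56)
    = 69070 / 591.56 ≈ 116.76 °C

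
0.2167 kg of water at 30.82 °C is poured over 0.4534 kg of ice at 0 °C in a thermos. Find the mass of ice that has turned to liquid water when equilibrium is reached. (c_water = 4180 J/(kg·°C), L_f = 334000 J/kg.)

Cooling the water to 0 °C releases 0.2167·4180·30.82 = 27917 J.
To melt every bit of ice: 0.4534·334000 = 151436 J.
That's not enough to melt it all — equilibrium is at 0 °C with ice remaining.
m_melt = 27917 / L_f = 0.08358 kg.

m_melted ≈ 0.0836 kg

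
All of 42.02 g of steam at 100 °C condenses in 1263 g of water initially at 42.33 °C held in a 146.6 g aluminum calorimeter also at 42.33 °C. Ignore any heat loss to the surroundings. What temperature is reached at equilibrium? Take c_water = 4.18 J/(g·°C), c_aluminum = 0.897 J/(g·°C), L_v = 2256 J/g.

T_f ≈ 61.1 °C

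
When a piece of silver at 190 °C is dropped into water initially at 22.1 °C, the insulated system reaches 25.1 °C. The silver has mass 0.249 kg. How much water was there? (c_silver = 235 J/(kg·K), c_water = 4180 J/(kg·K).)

|Q_silver| = |Q_water|:
0.249×235×(190 − 25.1) = m×4180×(25.1 − 22.1)
12540 m = 9649.1  ⇒  m ≈ 0.7695 kg

m ≈ 0.769 kg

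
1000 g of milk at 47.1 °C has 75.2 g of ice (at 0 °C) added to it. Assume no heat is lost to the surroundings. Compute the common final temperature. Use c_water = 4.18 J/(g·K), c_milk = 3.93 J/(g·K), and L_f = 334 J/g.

T_f ≈ 37.7 °C

Let T be the final temperature. ΣQ_i = 0:
latent heat to melt: 75.2×334 = 25117; meltwater 0→T: 75.2×4.18×T = 314.34 T; milk: 3930(T − 47.1)
4244.3 T = 185103 − 25117 = 159986
T ≈ 37.69 °C. Since T > 0 °C, the all-ice-melts assumption holds.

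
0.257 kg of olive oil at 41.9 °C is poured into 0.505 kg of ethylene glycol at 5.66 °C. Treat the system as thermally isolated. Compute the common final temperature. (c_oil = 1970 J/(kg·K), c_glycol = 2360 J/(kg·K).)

Conservation of energy gives ΣQ = 0:
0.257×1970×(T − 41.9) + 0.505×2360×(T − 5.66) = 0
1698.1 T = 27959
T = 27959 / 1698.1 = 16.5 °C

T_f ≈ 16.5 °C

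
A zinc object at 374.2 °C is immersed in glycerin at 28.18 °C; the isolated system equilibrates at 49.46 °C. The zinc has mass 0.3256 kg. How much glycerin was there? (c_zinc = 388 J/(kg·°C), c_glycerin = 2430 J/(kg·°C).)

Heat lost by the zinc = heat gained by the glycerin:
0.3256·388·(374.2 − 49.46) = m·2430·(49.46 − 28.18)
51710 m = 41025  ⇒  m ≈ 0.7934 kg

m ≈ 0.793 kg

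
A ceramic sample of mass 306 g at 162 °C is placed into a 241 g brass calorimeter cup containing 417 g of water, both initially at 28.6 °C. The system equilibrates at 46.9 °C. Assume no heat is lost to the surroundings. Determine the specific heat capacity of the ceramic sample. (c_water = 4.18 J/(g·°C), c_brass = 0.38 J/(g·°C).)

Setting the total heat transfer to zero:
306×c×(46.9 − 162) + 417×4.18×(46.9 − 28.6) + 241×0.38×(46.9 − 28.6) = 0
-35221 c = -33574
c = -33574/-35221 ≈ 0.9532 J/(g·°C)

c ≈ 0.953 J/(g·°C)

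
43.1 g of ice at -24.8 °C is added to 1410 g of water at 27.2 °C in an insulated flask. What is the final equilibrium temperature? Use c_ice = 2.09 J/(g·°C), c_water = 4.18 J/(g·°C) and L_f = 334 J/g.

T_f ≈ 23.7 °C

Setting the total heat transfer to zero:
warm ice to 0 °C: 43.1·2.09·(0 − (-24.8)) = 2234
  latent heat to melt: 43.1·334 = 14395
  meltwater 0→T: 43.1·4.18·T = 180.16 T
  water cools: 1410·4.18·(T − 27.2) = 5893.8(T − 27.2)
6074 T = 160311 − 16629 = 143682
T ≈ 23.66 °C. Since T > 0 °C, the all-ice-melts assumption holds.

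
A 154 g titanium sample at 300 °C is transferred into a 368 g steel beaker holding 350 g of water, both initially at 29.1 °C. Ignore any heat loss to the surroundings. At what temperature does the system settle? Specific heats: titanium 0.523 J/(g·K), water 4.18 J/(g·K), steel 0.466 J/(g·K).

T_f ≈ 41.8 °C

Setting the total heat transfer to zero:
154×0.523×(T − 300) + 350×4.18×(T − 29.1) + 368×0.466×(T − 29.1) = 0
(80.54 + 1463 + 171.49) T = 80.54×300 + 1463×29.1 + 171.49×29.1
T ≈ 41.82 °C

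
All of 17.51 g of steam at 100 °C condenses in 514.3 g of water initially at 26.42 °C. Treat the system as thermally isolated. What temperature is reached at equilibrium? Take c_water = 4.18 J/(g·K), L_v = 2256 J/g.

T_f ≈ 46.6 °C

Conservation of energy gives ΣQ = 0:
steam→water at 100 °C releases m L_v = 17.51×2256 = 39503
  condensate cools 100→T: 17.51×4.18×(T − 100) = 73.19(T − 100)
  original water: 2149.8(T − 26.42)
2223 T = 39503 + 7319.2 + 56797 = 103619
T ≈ 46.61 °C (< 100 °C, so full condensation is consistent).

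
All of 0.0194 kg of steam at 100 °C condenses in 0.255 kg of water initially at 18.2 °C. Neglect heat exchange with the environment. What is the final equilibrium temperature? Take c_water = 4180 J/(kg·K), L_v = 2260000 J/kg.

T_f ≈ 62.2 °C

Energy balance with sensible and latent terms:
latent heat released on condensation: 0.0194×2260000 = 43844; condensed water 100 °C→T: 81.09(T − 100); water warms: 0.255×4180×(T − 18.2) = 1065.9(T − 18.2)
1147 T = 43844 + 8109.2 + 19399 = 71353
T ≈ 62.21 °C (< 100 °C, so full condensation is consistent).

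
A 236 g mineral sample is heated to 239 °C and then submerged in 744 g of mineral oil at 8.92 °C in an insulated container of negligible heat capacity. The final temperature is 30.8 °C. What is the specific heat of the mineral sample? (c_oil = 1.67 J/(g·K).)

c ≈ 0.553 J/(g·K)

m_s c (T_s − T_f) = m_oil c_oil (T_f − T_0):
236×c×(239 − 30.8) = 744×1.67×(30.8 − 8.92)
49135 c = 27185  ⇒  c ≈ 0.5533 J/(g·K)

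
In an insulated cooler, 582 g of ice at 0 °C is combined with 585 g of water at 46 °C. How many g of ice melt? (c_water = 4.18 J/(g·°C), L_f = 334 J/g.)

m_melted ≈ 337 g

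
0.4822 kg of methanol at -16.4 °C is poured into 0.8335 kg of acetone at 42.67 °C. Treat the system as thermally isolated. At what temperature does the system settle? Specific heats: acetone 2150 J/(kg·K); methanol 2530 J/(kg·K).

T_f ≈ 18.7 °C

Let T be the final temperature. ΣQ_i = 0:
0.8335×2150×(T − 42.67) + 0.4822×2530×(T − (-16.4)) = 0
3012 T = 56458
T ≈ 18.74 °C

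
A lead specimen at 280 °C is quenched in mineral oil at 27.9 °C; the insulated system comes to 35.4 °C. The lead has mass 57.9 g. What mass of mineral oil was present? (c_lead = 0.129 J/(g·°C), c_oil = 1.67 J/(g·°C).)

m ≈ 146 g

Heat lost by the lead = heat gained by the oil:
57.9·0.129·(280 − 35.4) = m·1.67·(35.4 − 27.9)
12.52 m = 1826.9  ⇒  m ≈ 145.9 g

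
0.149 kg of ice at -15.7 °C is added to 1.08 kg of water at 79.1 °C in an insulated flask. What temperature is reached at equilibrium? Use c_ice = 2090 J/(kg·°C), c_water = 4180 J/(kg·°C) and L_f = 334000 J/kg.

T_f ≈ 58.9 °C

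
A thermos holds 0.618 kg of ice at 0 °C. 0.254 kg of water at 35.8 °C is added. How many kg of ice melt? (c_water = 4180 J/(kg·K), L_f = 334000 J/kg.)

Water can give up m c ΔT = 0.254·4180·35.8 = 38010 J before reaching 0 °C.
Fully melting the ice requires m_ice L_f = 0.618·334000 = 206412 J.
That's not enough to melt it all — equilibrium is at 0 °C with ice remaining.
m_melted·334000 = 38010  ⇒  m_melted ≈ 0.1138 kg.

m_melted ≈ 0.114 kg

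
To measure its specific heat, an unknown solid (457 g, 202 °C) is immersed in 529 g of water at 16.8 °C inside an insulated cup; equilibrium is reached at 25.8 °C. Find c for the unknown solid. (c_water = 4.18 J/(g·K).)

c ≈ 0.247 J/(g·K)

m_s c (T_s − T_f) = m_water c_water (T_f − T_0):
457×c×(202 − 25.8) = 529×4.18×(25.8 − 16.8)
80523 c = 19901  ⇒  c ≈ 0.2471 J/(g·K)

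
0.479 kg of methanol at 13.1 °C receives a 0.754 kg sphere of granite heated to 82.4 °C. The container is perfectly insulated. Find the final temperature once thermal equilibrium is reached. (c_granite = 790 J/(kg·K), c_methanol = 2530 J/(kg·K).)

T_f ≈ 35.9 °C

Taking heat into each body as positive, Σ m c ΔT = 0:
0.754×790×(T − 82.4) + 0.479×2530×(T − 13.1) = 0
1807.5 T = 64958
T = 64958 / 1807.5 = 35.9 °C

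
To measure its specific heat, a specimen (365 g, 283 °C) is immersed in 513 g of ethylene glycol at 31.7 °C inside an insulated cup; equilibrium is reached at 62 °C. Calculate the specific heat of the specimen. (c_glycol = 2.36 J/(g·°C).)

c ≈ 0.455 J/(g·°C)

Setting the total heat transfer to zero:
365×c×(62 − 283) + 513×2.36×(62 − 31.7) = 0
-80665 c = -36684
c = -36684/-80665 ≈ 0.4548 J/(g·°C)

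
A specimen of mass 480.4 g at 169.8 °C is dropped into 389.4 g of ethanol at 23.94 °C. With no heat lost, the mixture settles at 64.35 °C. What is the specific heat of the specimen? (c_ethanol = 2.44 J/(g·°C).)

Heat lost by the specimen = heat gained by the ethanol:
480.4·c·(169.8 − 64.35) = 389.4·2.44·(64.35 − 23.94)
50658 c = 38395  ⇒  c ≈ 0.7579 J/(g·°C)

c ≈ 0.758 J/(g·°C)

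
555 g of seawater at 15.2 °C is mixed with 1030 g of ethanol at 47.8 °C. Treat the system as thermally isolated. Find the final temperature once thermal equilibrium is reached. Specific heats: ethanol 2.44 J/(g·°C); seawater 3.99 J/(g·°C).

T_f ≈ 32.5 °C

|Q_ethanol| = |Q_seawater|:
1030*2.44*(47.8 − T) = 555*3.99*(T − 15.2)
2513.2(47.8 − T) = 2214.5(T − 15.2)
4727.6 T = 153791  ⇒  T ≈ 32.53 °C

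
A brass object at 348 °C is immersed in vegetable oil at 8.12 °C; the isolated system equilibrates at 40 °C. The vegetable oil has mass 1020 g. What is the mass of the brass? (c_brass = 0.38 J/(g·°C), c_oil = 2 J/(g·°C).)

m ≈ 556 g

|Q_brass| = |Q_oil|:
m×0.38×(348 − 40) = 1020×2×(40 − 8.12)
117.04 m = 65035  ⇒  m ≈ 555.7 g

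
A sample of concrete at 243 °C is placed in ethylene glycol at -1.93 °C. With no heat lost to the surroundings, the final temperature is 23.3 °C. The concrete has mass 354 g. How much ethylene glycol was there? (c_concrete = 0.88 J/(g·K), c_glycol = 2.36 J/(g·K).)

Conservation of energy gives ΣQ = 0:
354×0.88×(23.3 − 243) + m×2.36×(23.3 − (-1.93)) = 0
59.54 m = 68441
m = 68441/59.54 ≈ 1149 g

m ≈ 1150 g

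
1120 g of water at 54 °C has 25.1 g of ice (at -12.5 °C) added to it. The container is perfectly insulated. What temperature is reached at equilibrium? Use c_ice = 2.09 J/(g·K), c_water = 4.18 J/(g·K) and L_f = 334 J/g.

Let T be the final temperature. ΣQ_i = 0:
ice -12.5→0 °C: 25.1·2.09·12.5 = 655.74
  melt ice: 25.1·334 = 8383.4
  meltwater 0→T: 25.1·4.18·T = 104.92 T
  water: 4681.6(T − 54)
4786.5 T = 252806 − 9039.1 = 243767
T ≈ 50.93 °C — above 0 °C, consistent with complete melting.

T_f ≈ 50.9 °C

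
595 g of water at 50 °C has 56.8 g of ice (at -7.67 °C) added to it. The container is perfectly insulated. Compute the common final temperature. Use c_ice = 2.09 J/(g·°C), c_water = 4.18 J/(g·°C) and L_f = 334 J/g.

Let T be the final temperature. ΣQ_i = 0:
ice -7.67→0 °C: 56.8·2.09·7.67 = 910.52; melt ice: 56.8·334 = 18971; meltwater 0→T: 56.8·4.18·T = 237.42 T; water cools: 595·4.18·(T − 50) = 2487.1(T − 50)
2724.5 T = 124355 − 19882 = 104473
T ≈ 38.35 °C — above 0 °C, consistent with complete melting.

T_f ≈ 38.3 °C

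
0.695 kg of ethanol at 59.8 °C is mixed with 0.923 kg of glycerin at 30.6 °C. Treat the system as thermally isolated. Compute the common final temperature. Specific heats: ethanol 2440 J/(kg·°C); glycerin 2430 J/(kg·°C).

Setting the total heat transfer to zero:
0.695*2440*(T − 59.8) + 0.923*2430*(T − 30.6) = 0
1695.8(T − 59.8) + 2242.9(T − 30.6) = 0
3938.7 T = 170041
T = 170041/3938.7 ≈ 43.17 °C

T_f ≈ 43.2 °C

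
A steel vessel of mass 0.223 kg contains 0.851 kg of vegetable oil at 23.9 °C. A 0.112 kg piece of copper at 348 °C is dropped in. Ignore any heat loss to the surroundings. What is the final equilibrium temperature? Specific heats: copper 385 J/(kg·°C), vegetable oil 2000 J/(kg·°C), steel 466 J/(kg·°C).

T_f ≈ 31.5 °C

Taking heat into each body as positive, Σ m c ΔT = 0:
0.112×385×(T − 348) + 0.851×2000×(T − 23.9) + 0.223×466×(T − 23.9) = 0
43.12(T − 348) + 1702(T − 23.9) + 103.92(T − 23.9) = 0
1849 T = 58167
T = 58167/1849 ≈ 31.46 °C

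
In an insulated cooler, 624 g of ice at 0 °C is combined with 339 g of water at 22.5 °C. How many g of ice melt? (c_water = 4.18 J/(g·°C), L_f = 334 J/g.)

m_melted ≈ 95.5 g

Heat available from the water dropping to 0 °C: 339×4.18×22.5 = 31883 J.
Melting all 624 g of ice would need 624×334 = 208416 J.
That's not enough to melt it all — equilibrium is at 0 °C with ice remaining.
m_melted×334 = 31883  ⇒  m_melted ≈ 95.46 g.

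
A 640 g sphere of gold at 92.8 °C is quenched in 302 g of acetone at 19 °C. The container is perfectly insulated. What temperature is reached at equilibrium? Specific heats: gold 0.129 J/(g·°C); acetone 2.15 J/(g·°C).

Heat lost by the gold equals heat gained by the acetone:
640×0.129×(92.8 − T) = 302×2.15×(T − 19)
82.56(92.8 − T) = 649.3(T − 19)
731.86 T = 19998  ⇒  T ≈ 27.33 °C

T_f ≈ 27.3 °C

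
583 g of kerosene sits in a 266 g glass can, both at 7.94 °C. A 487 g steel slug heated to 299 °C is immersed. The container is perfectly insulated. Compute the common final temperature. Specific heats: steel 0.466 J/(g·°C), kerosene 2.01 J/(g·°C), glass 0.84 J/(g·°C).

T_f ≈ 48.7 °C

Net heat exchanged in the isolated system is zero:
487·0.466·(T − 299) + 583·2.01·(T − 7.94) + 266·0.84·(T − 7.94) = 0
226.94(T − 299) + 1171.8(T − 7.94) + 223.44(T − 7.94) = 0
1622.2 T = 78934
T = 78934 / 1622.2 = 48.7 °C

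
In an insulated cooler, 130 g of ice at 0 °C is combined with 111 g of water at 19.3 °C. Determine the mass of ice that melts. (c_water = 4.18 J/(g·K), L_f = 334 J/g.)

Heat available from the water dropping to 0 °C: 111·4.18·19.3 = 8954.8 J.
Melting all 130 g of ice would need 130·334 = 43420 J.
8954.8 J < 43420 J, so only part of the ice melts and the system sits at 0 °C.
m_melt = 8954.8 / L_f = 26.81 g.

m_melted ≈ 26.8 g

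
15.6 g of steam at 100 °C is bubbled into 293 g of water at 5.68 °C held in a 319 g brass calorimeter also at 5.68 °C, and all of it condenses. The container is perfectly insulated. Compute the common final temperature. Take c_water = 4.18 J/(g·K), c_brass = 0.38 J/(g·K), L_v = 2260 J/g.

T_f ≈ 35.0 °C

Heat gained plus heat lost sum to zero:
condense steam: −15.6·2260 = −35256
  condensate cools 100→T: 15.6·4.18·(T − 100) = 65.21(T − 100)
  original water: 1224.7(T − 5.68)
  brass cup: 319·0.38·(T − 5.68) = 121.22(T − 5.68)
1411.2 T = 35256 + 6520.8 + 7645.1 = 49422
T ≈ 35.02 °C — below 100 °C, confirming all the steam condensed.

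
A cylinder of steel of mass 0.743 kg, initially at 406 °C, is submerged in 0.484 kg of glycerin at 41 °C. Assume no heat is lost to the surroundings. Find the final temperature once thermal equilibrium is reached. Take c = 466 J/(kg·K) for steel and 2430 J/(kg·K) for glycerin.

Taking heat into each body as positive, Σ m c ΔT = 0:
0.743×466×(T − 406) + 0.484×2430×(T − 41) = 0
(346.24 + 1176.1) T = 346.24×406 + 1176.1×41
T ≈ 124.01 °C

T_f ≈ 124.0 °C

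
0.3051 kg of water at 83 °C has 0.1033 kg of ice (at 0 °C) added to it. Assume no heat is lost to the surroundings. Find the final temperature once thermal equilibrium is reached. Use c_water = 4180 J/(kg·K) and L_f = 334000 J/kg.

T_f ≈ 41.8 °C

Conservation of energy gives ΣQ = 0:
melt ice: 0.1033×334000 = 34502
  meltwater 0→T: 0.1033×4180×T = 431.79 T
  water cools: 0.3051×4180×(T − 83) = 1275.3(T − 83)
1707.1 T = 105851 − 34502 = 71349
T ≈ 41.80 °C. Since T > 0 °C, the all-ice-melts assumption holds.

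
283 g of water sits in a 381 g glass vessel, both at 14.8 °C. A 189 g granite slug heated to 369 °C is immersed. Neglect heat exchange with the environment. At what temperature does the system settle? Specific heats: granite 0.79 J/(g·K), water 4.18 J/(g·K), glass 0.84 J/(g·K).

T_f ≈ 46.8 °C

Heat gained plus heat lost sum to zero:
189*0.79*(T − 369) + 283*4.18*(T − 14.8) + 381*0.84*(T − 14.8) = 0
1652.3 T = 77339
T = 77339 / 1652.3 = 46.8 °C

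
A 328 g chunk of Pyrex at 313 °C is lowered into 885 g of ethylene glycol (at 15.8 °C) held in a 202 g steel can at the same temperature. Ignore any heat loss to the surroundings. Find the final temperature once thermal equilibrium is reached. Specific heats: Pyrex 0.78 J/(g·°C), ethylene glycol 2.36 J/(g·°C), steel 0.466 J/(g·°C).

T_f ≈ 47.0 °C

Conservation of energy gives ΣQ = 0:
328*0.78*(T − 313) + 885*2.36*(T − 15.8) + 202*0.466*(T − 15.8) = 0
2438.6 T = 114565
T = 114565 / 2438.6 = 47 °C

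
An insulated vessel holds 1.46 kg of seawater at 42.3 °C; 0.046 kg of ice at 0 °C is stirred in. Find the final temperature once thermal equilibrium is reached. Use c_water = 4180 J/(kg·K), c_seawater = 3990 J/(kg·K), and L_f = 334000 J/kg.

Energy conservation, ΣQ = 0:
fusion: m_ice L_f = 0.046·334000 = 15364; meltwater 0→T: 0.046·4180·T = 192.28 T; seawater: 5825.4(T − 42.3)
6017.7 T = 246414 − 15364 = 231050
T ≈ 38.40 °C. Since T > 0 °C, the all-ice-melts assumption holds.

T_f ≈ 38.4 °C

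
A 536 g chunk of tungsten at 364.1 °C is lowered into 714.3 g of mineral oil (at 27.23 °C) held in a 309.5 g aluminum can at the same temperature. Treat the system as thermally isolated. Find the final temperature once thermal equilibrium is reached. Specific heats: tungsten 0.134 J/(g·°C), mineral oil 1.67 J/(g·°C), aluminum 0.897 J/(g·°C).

Energy conservation, ΣQ = 0:
536×0.134×(T − 364.1) + 714.3×1.67×(T − 27.23) + 309.5×0.897×(T − 27.23) = 0
(71.82 + 1192.9 + 277.62) T = 71.82×364.1 + 1192.9×27.23 + 277.62×27.23
T ≈ 42.92 °C

T_f ≈ 42.9 °C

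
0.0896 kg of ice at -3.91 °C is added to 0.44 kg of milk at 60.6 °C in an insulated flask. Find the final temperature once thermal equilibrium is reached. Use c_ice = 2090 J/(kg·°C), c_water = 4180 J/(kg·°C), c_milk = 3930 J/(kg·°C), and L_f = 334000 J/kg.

T_f ≈ 35.2 °C

Heat gained plus heat lost sum to zero:
warm ice to 0 °C: 0.0896·2090·(0 − (-3.91)) = 732.2
  melt ice: 0.0896·334000 = 29926
  warm the meltwater: 374.53 T
  milk: 1729.2(T − 60.6)
2103.7 T = 104790 − 30659 = 74131
T ≈ 35.24 °C. Since T > 0 °C, the all-ice-melts assumption holds.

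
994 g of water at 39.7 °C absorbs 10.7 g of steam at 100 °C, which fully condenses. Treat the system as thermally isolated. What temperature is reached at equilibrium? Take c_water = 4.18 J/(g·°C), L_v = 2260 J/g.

T_f ≈ 46.1 °C

Sum of m c ΔT and latent-heat terms is zero:
steam→water at 100 °C releases m L_v = 10.7·2260 = 24182; condensed water 100 °C→T: 44.73(T − 100); original water: 4154.9(T − 39.7)
4199.6 T = 24182 + 4472.6 + 164950 = 193605
T ≈ 46.10 °C — below 100 °C, confirming all the steam condensed.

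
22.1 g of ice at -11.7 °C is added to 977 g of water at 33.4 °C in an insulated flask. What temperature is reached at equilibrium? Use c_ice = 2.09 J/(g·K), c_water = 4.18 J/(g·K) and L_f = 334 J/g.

T_f ≈ 30.8 °C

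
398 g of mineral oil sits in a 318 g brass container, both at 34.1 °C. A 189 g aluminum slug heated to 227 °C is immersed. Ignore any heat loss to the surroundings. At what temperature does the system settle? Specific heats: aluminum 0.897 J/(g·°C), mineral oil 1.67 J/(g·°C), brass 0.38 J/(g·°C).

Let T be the final temperature. ΣQ_i = 0:
189·0.897·(T − 227) + 398·1.67·(T − 34.1) + 318·0.38·(T − 34.1) = 0
169.53(T − 227) + 664.66(T − 34.1) + 120.84(T − 34.1) = 0
(169.53 + 664.66 + 120.84) T = 169.53·227 + 664.66·34.1 + 120.84·34.1
T = 65270 / 955.03 = 68.3 °C

T_f ≈ 68.3 °C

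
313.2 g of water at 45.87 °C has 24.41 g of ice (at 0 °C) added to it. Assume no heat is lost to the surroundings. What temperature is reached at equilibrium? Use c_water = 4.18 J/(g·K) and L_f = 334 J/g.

T_f ≈ 36.8 °C

Conservation of energy gives ΣQ = 0:
fusion: m_ice L_f = 24.41×334 = 8152.9
  warm the meltwater: 102.03 T
  water: 1309.2(T − 45.87)
1411.2 T = 60052 − 8152.9 = 51899
T ≈ 36.78 °C. Since T > 0 °C, the all-ice-melts assumption holds.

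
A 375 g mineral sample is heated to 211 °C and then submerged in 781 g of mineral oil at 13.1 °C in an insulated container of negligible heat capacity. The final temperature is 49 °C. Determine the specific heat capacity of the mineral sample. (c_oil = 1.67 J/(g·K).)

Heat lost by the mineral sample = heat gained by the oil:
375·c·(211 − 49) = 781·1.67·(49 − 13.1)
60750 c = 46823  ⇒  c ≈ 0.7708 J/(g·K)

c ≈ 0.771 J/(g·K)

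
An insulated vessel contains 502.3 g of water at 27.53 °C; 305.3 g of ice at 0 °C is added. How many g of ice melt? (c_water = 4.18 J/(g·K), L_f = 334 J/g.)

Cooling the water to 0 °C releases 502.3·4.18·27.53 = 57802 J.
To melt every bit of ice: 305.3·334 = 101970 J.
57802 J < 101970 J, so only part of the ice melts and the system sits at 0 °C.
m_melt = 57802 / L_f = 173.1 g.

m_melted ≈ 173 g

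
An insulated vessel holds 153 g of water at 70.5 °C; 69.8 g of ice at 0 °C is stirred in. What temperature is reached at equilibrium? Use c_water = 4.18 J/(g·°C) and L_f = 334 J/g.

T_f ≈ 23.4 °C

Let T be the final temperature. ΣQ_i = 0:
melt ice: 69.8·334 = 23313; warm the meltwater: 291.76 T; water: 639.54(T − 70.5)
931.3 T = 45088 − 23313 = 21774
T ≈ 23.38 °C. Since T > 0 °C, the all-ice-melts assumption holds.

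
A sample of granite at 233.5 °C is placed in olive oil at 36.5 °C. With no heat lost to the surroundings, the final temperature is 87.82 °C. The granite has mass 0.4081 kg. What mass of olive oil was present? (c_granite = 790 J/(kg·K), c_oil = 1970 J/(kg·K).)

Heat gained plus heat lost sum to zero:
0.4081×790×(87.82 − 233.5) + m×1970×(87.82 − 36.5) = 0
101100 m = 46967
m = 46967/101100 ≈ 0.4646 kg

m ≈ 0.465 kg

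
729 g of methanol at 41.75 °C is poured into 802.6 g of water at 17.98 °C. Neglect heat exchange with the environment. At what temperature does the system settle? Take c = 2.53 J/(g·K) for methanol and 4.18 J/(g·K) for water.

T_f ≈ 26.4 °C

Setting the total heat transfer to zero:
729×2.53×(T − 41.75) + 802.6×4.18×(T − 17.98) = 0
1844.4(T − 41.75) + 3354.9(T − 17.98) = 0
(1844.4 + 3354.9) T = 1844.4×41.75 + 3354.9×17.98
T = 137323 / 5199.2 = 26.4 °C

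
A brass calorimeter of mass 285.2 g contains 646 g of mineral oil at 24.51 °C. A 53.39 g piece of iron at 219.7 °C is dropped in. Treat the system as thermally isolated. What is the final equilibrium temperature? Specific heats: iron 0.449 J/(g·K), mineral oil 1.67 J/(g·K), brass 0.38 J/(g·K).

T_f ≈ 28.4 °C

With ΣQ=0 the equilibrium temperature is the m·c-weighted mean:
T_f = (23.97×219.7 + 1078.8×24.51 + 108.38×24.51) / (23.97 + 1078.8 + 108.38)
    = 34365 / 1211.2 ≈ 28.37 °C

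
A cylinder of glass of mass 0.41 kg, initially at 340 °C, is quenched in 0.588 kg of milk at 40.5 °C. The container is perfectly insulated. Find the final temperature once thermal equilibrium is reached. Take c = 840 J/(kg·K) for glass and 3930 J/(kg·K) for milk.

T_f = Σ m_i c_i T_i / Σ m_i c_i:
T_f = (344.4*340 + 2310.8*40.5) / (344.4 + 2310.8)
    = 210685 / 2655.2 ≈ 79.35 °C

T_f ≈ 79.3 °C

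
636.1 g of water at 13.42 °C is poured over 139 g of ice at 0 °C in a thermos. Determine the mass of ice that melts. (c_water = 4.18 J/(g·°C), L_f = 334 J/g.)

Heat available from the water dropping to 0 °C: 636.1×4.18×13.42 = 35682 J.
To melt every bit of ice: 139×334 = 46426 J.
Since 35682 < 46426 J, not all the ice melts; equilibrium is at 0 °C.
m_melted×334 = 35682  ⇒  m_melted ≈ 106.8 g.

m_melted ≈ 107 g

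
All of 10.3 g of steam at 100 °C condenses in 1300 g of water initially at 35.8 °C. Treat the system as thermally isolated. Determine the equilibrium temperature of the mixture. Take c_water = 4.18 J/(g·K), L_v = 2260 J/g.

Heat gained plus heat lost sum to zero:
condense steam: −10.3·2260 = −23278
  condensed water 100 °C→T: 43.05(T − 100)
  original water: 5434(T − 35.8)
5477.1 T = 23278 + 4305.4 + 194537 = 222121
T ≈ 40.55 °C (< 100 °C, so full condensation is consistent).

T_f ≈ 40.6 °C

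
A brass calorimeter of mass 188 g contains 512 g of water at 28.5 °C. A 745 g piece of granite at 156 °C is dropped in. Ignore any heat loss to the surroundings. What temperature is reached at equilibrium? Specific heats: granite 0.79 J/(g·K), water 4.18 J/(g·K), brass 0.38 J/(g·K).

Setting the total heat transfer to zero:
745*0.79*(T − 156) + 512*4.18*(T − 28.5) + 188*0.38*(T − 28.5) = 0
588.55(T − 156) + 2140.2(T − 28.5) + 71.44(T − 28.5) = 0
2800.2 T = 154844
T = 154844 / 2800.2 = 55.3 °C

T_f ≈ 55.3 °C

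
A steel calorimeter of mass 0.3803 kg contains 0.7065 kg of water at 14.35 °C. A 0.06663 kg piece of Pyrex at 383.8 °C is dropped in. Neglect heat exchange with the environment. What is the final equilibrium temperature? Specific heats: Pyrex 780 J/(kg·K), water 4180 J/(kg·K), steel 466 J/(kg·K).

Heat gained plus heat lost sum to zero:
0.06663*780*(T − 383.8) + 0.7065*4180*(T − 14.35) + 0.3803*466*(T − 14.35) = 0
51.97(T − 383.8) + 2953.2(T − 14.35) + 177.22(T − 14.35) = 0
(51.97 + 2953.2 + 177.22) T = 51.97*383.8 + 2953.2*14.35 + 177.22*14.35
T ≈ 20.38 °C

T_f ≈ 20.4 °C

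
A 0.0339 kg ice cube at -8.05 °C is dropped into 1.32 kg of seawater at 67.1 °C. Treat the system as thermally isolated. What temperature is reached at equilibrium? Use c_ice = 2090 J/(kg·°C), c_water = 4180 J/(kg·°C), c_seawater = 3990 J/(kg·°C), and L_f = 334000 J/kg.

T_f ≈ 63.1 °C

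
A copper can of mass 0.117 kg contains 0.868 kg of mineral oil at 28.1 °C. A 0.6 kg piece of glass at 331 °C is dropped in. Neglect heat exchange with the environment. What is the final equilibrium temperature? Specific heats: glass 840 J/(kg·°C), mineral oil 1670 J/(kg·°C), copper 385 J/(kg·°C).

Net heat exchanged in the isolated system is zero:
0.6·840·(T − 331) + 0.868·1670·(T − 28.1) + 0.117·385·(T − 28.1) = 0
1998.6 T = 208822
T ≈ 104.48 °C

T_f ≈ 104.5 °C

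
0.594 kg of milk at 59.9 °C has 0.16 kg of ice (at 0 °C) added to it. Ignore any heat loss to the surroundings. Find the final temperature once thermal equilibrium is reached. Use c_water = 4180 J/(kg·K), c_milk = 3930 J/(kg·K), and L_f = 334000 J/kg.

T_f ≈ 28.8 °C

Conservation of energy gives ΣQ = 0:
fusion: m_ice L_f = 0.16×334000 = 53440
  warm the meltwater: 668.8 T
  milk: 2334.4(T − 59.9)
3003.2 T = 139832 − 53440 = 86392
T ≈ 28.77 °C (positive, so assuming full melt was valid).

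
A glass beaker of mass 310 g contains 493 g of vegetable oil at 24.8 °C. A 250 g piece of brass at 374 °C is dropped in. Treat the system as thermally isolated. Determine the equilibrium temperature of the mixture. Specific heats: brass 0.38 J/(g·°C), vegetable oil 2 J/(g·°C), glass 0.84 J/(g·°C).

T_f ≈ 49.5 °C

Let T be the final temperature. ΣQ_i = 0:
250×0.38×(T − 374) + 493×2×(T − 24.8) + 310×0.84×(T − 24.8) = 0
95(T − 374) + 986(T − 24.8) + 260.4(T − 24.8) = 0
1341.4 T = 66441
T ≈ 49.53 °C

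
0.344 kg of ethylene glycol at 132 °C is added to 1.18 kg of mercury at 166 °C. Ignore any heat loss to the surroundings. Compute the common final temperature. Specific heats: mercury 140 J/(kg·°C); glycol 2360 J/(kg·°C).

T_f is the heat-capacity-weighted average of the initial temperatures:
T_f = (165.2*166 + 811.84*132) / (165.2 + 811.84)
    = 134586 / 977.04 ≈ 137.75 °C

T_f ≈ 137.7 °C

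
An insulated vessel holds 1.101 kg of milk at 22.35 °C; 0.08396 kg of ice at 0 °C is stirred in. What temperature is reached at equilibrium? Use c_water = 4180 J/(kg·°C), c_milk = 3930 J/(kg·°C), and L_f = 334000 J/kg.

Energy balance with sensible and latent terms:
fusion: m_ice L_f = 0.08396×334000 = 28043; warm the meltwater: 350.95 T; milk: 4326.9(T − 22.35)
4677.9 T = 96707 − 28043 = 68664
T ≈ 14.68 °C — above 0 °C, consistent with complete melting.

T_f ≈ 14.7 °C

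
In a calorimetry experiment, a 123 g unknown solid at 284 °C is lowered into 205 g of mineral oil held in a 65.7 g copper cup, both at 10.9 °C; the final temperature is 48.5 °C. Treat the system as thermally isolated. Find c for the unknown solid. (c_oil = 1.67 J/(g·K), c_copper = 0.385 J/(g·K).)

Energy conservation, ΣQ = 0:
123·c·(48.5 − 284) + 205·1.67·(48.5 − 10.9) + 65.7·0.385·(48.5 − 10.9) = 0
-28966 c = -13823
c = -13823/-28966 ≈ 0.4772 J/(g·K)

c ≈ 0.477 J/(g·K)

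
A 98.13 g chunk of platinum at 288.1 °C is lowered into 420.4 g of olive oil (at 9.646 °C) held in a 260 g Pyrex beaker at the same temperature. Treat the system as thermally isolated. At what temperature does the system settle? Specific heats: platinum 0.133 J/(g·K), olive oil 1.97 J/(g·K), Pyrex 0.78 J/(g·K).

T_f ≈ 13.1 °C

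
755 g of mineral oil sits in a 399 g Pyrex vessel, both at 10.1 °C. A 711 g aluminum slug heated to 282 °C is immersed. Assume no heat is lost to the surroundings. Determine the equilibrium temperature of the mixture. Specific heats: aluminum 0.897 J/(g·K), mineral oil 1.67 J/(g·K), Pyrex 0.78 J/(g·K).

T_f ≈ 88.6 °C

Conservation of energy gives ΣQ = 0:
711×0.897×(T − 282) + 755×1.67×(T − 10.1) + 399×0.78×(T − 10.1) = 0
637.77(T − 282) + 1260.8(T − 10.1) + 311.22(T − 10.1) = 0
2209.8 T = 195728
T = 195728/2209.8 ≈ 88.57 °C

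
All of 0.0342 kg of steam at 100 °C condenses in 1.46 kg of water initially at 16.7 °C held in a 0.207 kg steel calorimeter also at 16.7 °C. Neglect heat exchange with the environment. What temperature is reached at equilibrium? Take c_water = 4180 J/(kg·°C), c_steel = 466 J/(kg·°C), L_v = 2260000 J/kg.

Net heat exchanged in the isolated system is zero:
latent heat released on condensation: 0.0342×2260000 = 77292
  condensate cools 100→T: 0.0342×4180×(T − 100) = 142.96(T − 100)
  original water: 6102.8(T − 16.7)
  cup: 96.46(T − 16.7)
6342.2 T = 77292 + 14296 + 103528 = 195115
T ≈ 30.76 °C, under the boiling point, so the assumption holds.

T_f ≈ 30.8 °C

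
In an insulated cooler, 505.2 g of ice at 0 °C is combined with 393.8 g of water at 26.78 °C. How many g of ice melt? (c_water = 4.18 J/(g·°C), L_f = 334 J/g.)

m_melted ≈ 132 g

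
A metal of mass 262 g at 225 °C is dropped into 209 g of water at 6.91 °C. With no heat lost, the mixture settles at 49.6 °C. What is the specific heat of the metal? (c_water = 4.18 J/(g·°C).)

c ≈ 0.812 J/(g·°C)

Heat gained plus heat lost sum to zero:
262·c·(49.6 − 225) + 209·4.18·(49.6 − 6.91) = 0
-45955 c = -37295
c = -37295/-45955 ≈ 0.8116 J/(g·°C)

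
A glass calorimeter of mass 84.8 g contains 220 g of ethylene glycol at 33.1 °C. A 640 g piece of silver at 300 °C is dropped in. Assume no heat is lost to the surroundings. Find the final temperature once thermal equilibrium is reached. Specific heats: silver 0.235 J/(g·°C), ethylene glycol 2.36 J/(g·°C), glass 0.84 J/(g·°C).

T_f ≈ 87.3 °C

Let T be the final temperature. ΣQ_i = 0:
640×0.235×(T − 300) + 220×2.36×(T − 33.1) + 84.8×0.84×(T − 33.1) = 0
150.4(T − 300) + 519.2(T − 33.1) + 71.23(T − 33.1) = 0
740.83 T = 64663
T = 64663 / 740.83 = 87.3 °C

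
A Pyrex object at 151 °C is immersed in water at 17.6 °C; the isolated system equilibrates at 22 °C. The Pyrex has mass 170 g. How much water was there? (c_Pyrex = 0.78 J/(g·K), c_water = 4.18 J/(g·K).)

Let T be the final temperature. ΣQ_i = 0:
170·0.78·(22 − 151) + m·4.18·(22 − 17.6) = 0
18.39 m = 17105
m = 17105/18.39 ≈ 930 g

m ≈ 930 g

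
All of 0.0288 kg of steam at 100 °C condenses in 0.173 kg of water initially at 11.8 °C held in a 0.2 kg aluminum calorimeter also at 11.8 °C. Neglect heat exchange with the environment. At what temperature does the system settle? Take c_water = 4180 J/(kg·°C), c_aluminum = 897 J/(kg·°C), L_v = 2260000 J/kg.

T_f ≈ 85.8 °C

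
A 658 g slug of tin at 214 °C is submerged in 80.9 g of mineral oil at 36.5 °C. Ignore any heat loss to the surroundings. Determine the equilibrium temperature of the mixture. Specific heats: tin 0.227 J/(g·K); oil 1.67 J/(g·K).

T_f ≈ 129.7 °C

Heat lost by the tin equals heat gained by the oil:
658*0.227*(214 − T) = 80.9*1.67*(T − 36.5)
149.37(214 − T) = 135.1(T − 36.5)
284.47 T = 36896  ⇒  T ≈ 129.70 °C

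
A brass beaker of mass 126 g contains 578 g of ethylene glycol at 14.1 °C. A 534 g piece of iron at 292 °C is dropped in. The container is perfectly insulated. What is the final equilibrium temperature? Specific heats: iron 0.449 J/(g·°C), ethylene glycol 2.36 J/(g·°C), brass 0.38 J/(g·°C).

T_f ≈ 54.4 °C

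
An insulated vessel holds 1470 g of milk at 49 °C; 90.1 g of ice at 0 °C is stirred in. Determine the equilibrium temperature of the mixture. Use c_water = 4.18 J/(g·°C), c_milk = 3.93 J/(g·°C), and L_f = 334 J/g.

Conservation of energy gives ΣQ = 0:
melt ice: 90.1·334 = 30093
  warm the meltwater: 376.62 T
  milk cools: 1470·3.93·(T − 49) = 5777.1(T − 49)
6153.7 T = 283078 − 30093 = 252985
T ≈ 41.11 °C — above 0 °C, consistent with complete melting.

T_f ≈ 41.1 °C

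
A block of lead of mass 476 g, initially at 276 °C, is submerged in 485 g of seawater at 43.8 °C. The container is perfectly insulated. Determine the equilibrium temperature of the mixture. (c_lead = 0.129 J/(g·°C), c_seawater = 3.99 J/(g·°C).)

T_f ≈ 50.9 °C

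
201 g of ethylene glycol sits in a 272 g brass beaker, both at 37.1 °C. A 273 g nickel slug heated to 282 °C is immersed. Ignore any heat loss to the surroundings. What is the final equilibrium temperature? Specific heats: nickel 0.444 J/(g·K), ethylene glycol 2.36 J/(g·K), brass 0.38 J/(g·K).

T_f = Σ m_i c_i T_i / Σ m_i c_i:
T_f = (121.21·282 + 474.36·37.1 + 103.36·37.1) / (121.21 + 474.36 + 103.36)
    = 55615 / 698.93 ≈ 79.57 °C

T_f ≈ 79.6 °C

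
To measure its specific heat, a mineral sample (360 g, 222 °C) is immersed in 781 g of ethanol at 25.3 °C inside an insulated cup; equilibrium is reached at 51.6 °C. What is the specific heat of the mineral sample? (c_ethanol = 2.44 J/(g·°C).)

Net heat exchanged in the isolated system is zero:
360·c·(51.6 − 222) + 781·2.44·(51.6 − 25.3) = 0
-61344 c = -50118
c = -50118/-61344 ≈ 0.817 J/(g·°C)

c ≈ 0.817 J/(g·°C)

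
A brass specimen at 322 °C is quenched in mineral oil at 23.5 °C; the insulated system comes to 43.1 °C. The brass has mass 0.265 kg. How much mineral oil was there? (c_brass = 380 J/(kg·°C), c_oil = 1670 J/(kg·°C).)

m ≈ 0.858 kg

Net heat exchanged in the isolated system is zero:
0.265·380·(43.1 − 322) + m·1670·(43.1 − 23.5) = 0
32732 m = 28085
m = 28085/32732 ≈ 0.858 kg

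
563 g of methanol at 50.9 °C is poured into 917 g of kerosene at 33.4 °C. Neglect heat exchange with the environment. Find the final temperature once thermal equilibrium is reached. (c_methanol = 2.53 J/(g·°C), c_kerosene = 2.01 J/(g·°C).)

T_f ≈ 41.0 °C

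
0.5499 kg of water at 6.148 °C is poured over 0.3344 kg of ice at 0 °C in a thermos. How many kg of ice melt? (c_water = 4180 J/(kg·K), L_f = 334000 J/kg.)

m_melted ≈ 0.0423 kg

Water can give up m c ΔT = 0.5499×4180×6.148 = 14132 J before reaching 0 °C.
To melt every bit of ice: 0.3344×334000 = 111690 J.
14132 J < 111690 J, so only part of the ice melts and the system sits at 0 °C.
m_melted×334000 = 14132  ⇒  m_melted ≈ 0.04231 kg.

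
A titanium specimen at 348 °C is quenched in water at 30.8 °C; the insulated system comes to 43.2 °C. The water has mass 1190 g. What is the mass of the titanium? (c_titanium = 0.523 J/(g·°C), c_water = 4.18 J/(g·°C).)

Conservation of energy gives ΣQ = 0:
m·0.523·(43.2 − 348) + 1190·4.18·(43.2 − 30.8) = 0
-159.41 m = -61680
m = -61680/-159.41 ≈ 386.9 g

m ≈ 387 g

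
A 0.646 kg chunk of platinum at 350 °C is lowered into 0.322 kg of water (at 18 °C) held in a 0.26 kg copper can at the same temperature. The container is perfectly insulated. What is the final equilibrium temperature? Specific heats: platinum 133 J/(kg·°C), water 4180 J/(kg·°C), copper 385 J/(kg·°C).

T_f ≈ 36.6 °C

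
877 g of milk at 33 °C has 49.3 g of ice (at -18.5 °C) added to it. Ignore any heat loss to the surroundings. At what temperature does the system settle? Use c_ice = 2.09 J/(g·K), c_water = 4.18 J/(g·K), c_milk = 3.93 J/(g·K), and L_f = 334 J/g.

T_f ≈ 26.1 °C

Heat gained plus heat lost sum to zero:
ice -18.5→0 °C: 49.3·2.09·18.5 = 1906.2; fusion: m_ice L_f = 49.3·334 = 16466; meltwater 0→T: 49.3·4.18·T = 206.07 T; milk cools: 877·3.93·(T − 33) = 3446.6(T − 33)
3652.7 T = 113738 − 18372 = 95366
T ≈ 26.11 °C (positive, so assuming full melt was valid).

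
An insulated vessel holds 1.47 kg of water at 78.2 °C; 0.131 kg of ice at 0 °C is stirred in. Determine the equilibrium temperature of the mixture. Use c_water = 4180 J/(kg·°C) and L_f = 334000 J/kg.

Conservation of energy gives ΣQ = 0:
fusion: m_ice L_f = 0.131×334000 = 43754
  warm the meltwater: 547.58 T
  water cools: 1.47×4180×(T − 78.2) = 6144.6(T − 78.2)
6692.2 T = 480508 − 43754 = 436754
T ≈ 65.26 °C. Since T > 0 °C, the all-ice-melts assumption holds.

T_f ≈ 65.3 °C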